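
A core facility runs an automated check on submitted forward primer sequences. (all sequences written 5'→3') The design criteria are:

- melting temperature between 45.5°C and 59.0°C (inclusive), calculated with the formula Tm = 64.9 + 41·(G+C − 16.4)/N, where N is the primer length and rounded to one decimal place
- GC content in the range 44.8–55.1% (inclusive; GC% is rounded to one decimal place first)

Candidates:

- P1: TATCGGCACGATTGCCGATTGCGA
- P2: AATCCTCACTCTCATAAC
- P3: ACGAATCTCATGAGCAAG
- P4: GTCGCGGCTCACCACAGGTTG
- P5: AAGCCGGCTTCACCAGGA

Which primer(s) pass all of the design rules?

P1 (24 nt, A=5 T=6 G=7 C=6): Tm = 64.9 + 41·(13 − 16.4)/24 = 59.1°C, outside 45.5–59.0°C ✗; GC 13/24 = 54.2% ✓ — fails.
P2 (18 nt, A=6 T=5 G=0 C=7): Tm = 64.9 + 41·(7 − 16.4)/18 = 43.5°C, outside 45.5–59.0°C ✗; GC 7/18 = 38.9%, outside 44.8–55.1% ✗ — fails.
P3 (18 nt, A=7 T=3 G=4 C=4): Tm = 64.9 + 41·(8 − 16.4)/18 = 45.8°C ✓; GC 8/18 = 44.4%, outside 44.8–55.1% ✗ — fails.
P4 (21 nt, A=3 T=4 G=7 C=7): Tm = 64.9 + 41·(14 − 16.4)/21 = 60.2°C, outside 45.5–59.0°C ✗; GC 14/21 = 66.7%, outside 44.8–55.1% ✗ — fails.
P5 (18 nt, A=5 T=2 G=5 C=6): Tm = 64.9 + 41·(11 − 16.4)/18 = 52.6°C ✓; GC 11/18 = 61.1%, outside 44.8–55.1% ✗ — fails.

None of the candidates satisfy all criteria.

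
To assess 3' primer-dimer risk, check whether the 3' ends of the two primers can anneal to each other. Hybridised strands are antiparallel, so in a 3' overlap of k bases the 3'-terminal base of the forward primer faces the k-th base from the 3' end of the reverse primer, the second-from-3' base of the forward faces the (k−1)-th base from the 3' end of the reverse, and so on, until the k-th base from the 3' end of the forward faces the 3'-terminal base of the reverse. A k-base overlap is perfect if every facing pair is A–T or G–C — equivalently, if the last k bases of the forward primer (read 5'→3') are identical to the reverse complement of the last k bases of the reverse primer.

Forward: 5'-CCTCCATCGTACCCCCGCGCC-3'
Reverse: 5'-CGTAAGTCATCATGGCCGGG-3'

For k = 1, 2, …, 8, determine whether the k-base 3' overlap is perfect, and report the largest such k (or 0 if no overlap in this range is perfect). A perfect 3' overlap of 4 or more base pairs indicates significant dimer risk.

Longest perfect overlap: 2 complementary base pairs; below the dimer-risk threshold (threshold 4).

Last 8 bases (5'→3') — forward …CCCGCGCC, reverse …TGGCCGGG.
Reverse complement of the reverse primer's last 8 bases: CCCGGCCA; its first k bases are the reverse complement of the reverse primer's last k bases, so a perfect k-base overlap needs the forward primer's last k bases to equal them.
Comparing (forward last k vs required): k=1: C vs C ✓; k=2: CC vs CC ✓; k=3: GCC vs CCC ✗; k=4: CGCC vs CCCG ✗; k=5: GCGCC vs CCCGG ✗; k=6: CGCGCC vs CCCGGC ✗; k=7: CCGCGCC vs CCCGGCC ✗; k=8: CCCGCGCC vs CCCGGCCA ✗.
Perfect overlaps at k = 1, 2; the largest is 2.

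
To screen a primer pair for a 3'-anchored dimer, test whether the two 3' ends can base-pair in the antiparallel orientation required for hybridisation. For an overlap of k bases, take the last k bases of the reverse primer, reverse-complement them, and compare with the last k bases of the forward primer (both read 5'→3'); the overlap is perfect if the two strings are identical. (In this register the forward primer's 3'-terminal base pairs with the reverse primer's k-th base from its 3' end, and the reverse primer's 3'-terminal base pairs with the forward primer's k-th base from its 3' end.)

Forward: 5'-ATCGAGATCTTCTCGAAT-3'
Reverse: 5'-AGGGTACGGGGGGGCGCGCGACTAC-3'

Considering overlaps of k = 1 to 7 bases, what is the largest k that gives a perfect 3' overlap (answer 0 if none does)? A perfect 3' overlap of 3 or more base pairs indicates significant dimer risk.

Last 7 bases (5'→3') — forward …CTCGAAT, reverse …CGACTAC.
Reverse complement of the reverse primer's last 7 bases: GTAGTCG; its first k bases are the reverse complement of the reverse primer's last k bases, so a perfect k-base overlap needs the forward primer's last k bases to equal them.
Comparing (forward last k vs required): k=1: T vs G ✗; k=2: AT vs GT ✗; k=3: AAT vs GTA ✗; k=4: GAAT vs GTAG ✗; k=5: CGAAT vs GTAGT ✗; k=6: TCGAAT vs GTAGTC ✗; k=7: CTCGAAT vs GTAGTCG ✗.
No overlap length from 1 to 7 is perfect, so the longest perfect 3' overlap is 0.

Longest perfect overlap: 0 complementary base pairs; below the dimer-risk threshold (threshold 3).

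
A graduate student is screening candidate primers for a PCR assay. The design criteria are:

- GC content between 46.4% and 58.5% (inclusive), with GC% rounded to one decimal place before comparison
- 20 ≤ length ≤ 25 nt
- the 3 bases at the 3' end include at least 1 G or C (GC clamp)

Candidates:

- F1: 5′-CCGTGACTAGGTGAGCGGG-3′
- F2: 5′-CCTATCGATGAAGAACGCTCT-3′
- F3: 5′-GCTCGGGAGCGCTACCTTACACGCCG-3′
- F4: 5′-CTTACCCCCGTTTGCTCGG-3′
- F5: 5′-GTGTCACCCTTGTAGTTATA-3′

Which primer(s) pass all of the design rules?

F2 only.

F1 (19 nt, A=3 T=3 G=9 C=4): GC 13/19 = 68.4%, outside 46.4–58.5% ✗; length 19, outside 20–25 ✗; 3' end GGG has 3 G/C ✓ — fails.
F2 (21 nt, A=6 T=5 G=4 C=6): GC 10/21 = 47.6% ✓; length 21 ✓; 3' end TCT has 1 G/C ✓ — passes.
F3 (26 nt, A=4 T=4 G=8 C=10): GC 18/26 = 69.2%, outside 46.4–58.5% ✗; length 26, outside 20–25 ✗; 3' end CCG has 3 G/C ✓ — fails.
F4 (19 nt, A=1 T=6 G=4 C=8): GC 12/19 = 63.2%, outside 46.4–58.5% ✗; length 19, outside 20–25 ✗; 3' end CGG has 3 G/C ✓ — fails.
F5 (20 nt, A=4 T=8 G=4 C=4): GC 8/20 = 40.0%, outside 46.4–58.5% ✗; length 20 ✓; 3' end ATA has 0 G/C, need ≥1 ✗ — fails.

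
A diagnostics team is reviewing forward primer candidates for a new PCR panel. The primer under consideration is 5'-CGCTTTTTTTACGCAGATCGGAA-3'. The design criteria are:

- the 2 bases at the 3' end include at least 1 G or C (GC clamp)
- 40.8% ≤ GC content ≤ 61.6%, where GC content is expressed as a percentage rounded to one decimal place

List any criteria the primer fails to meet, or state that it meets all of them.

Fails: GC clamp.

Base counts: A=5, T=8, G=5, C=5 (length 23).
GC clamp: 3' end AA has 0 G/C, need ≥1 ✗
GC content: GC 10/23 = 43.5% ✓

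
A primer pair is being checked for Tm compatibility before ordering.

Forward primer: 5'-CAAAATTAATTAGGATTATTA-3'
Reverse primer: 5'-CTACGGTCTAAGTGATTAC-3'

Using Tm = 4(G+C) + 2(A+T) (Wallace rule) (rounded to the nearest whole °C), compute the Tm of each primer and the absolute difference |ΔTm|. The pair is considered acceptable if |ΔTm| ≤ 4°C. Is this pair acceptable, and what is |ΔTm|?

|ΔTm| = 6°C; the pair is not acceptable.

Forward: A=10 T=8 G=2 C=1 → Tm = 2·18 + 4·3 = 48°C.
Reverse: A=5 T=6 G=4 C=4 → Tm = 2·11 + 4·8 = 54°C.
|ΔTm| = |48 − 54| = 6°C, > 4°C.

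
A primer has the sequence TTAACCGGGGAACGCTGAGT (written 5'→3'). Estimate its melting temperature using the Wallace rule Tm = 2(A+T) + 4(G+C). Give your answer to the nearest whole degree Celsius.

62°C

Base counts: A=5, T=4, G=7, C=4 (length 20).
Tm = 2·(5+4) + 4·(7+4) = 2·9 + 4·11 = 18 + 44 = 62°C.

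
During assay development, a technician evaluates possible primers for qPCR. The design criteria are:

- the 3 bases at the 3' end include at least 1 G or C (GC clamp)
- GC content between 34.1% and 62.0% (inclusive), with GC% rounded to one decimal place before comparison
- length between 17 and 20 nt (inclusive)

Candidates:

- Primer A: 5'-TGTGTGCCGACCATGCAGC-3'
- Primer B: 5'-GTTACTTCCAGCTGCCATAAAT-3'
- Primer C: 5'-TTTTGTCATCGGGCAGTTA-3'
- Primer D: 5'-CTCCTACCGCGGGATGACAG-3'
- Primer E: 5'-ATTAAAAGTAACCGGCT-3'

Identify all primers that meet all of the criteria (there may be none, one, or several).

Primer E only.

Primer A (19 nt, A=3 T=4 G=6 C=6): 3' end AGC has 2 G/C ✓; GC 12/19 = 63.2%, outside 34.1–62.0% ✗; length 19 ✓ — fails.
Primer B (22 nt, A=6 T=7 G=3 C=6): 3' end AAT has 0 G/C, need ≥1 ✗; GC 9/22 = 40.9% ✓; length 22, outside 17–20 ✗ — fails.
Primer C (19 nt, A=3 T=8 G=5 C=3): 3' end TTA has 0 G/C, need ≥1 ✗; GC 8/19 = 42.1% ✓; length 19 ✓ — fails.
Primer D (20 nt, A=4 T=3 G=6 C=7): 3' end CAG has 2 G/C ✓; GC 13/20 = 65.0%, outside 34.1–62.0% ✗; length 20 ✓ — fails.
Primer E (17 nt, A=7 T=4 G=3 C=3): 3' end GCT has 2 G/C ✓; GC 6/17 = 35.3% ✓; length 17 ✓ — passes.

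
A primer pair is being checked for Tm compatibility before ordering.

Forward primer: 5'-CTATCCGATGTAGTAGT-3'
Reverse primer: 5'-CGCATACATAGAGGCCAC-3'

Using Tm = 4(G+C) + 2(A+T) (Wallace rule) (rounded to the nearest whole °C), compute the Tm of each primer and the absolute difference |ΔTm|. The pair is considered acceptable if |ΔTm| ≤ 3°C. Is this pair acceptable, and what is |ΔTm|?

Forward: A=4 T=6 G=4 C=3 → Tm = 2·10 + 4·7 = 48°C.
Reverse: A=6 T=2 G=4 C=6 → Tm = 2·8 + 4·10 = 56°C.
|ΔTm| = |48 − 56| = 8°C, > 3°C.

|ΔTm| = 8°C; the pair is not acceptable.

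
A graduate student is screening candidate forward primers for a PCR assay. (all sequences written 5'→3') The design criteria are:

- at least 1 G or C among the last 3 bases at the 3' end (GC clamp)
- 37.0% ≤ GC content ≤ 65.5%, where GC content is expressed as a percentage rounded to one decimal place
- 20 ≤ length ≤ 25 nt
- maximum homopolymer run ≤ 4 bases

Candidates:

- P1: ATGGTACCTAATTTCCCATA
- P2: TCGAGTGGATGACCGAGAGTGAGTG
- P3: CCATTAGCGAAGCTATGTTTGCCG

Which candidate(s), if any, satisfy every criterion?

P1 (20 nt, A=6 T=7 G=2 C=5): 3' end ATA has 0 G/C, need ≥1 ✗; GC 7/20 = 35.0%, outside 37.0–65.5% ✗; length 20 ✓; longest run = 3 ✓ — fails.
P2 (25 nt, A=6 T=5 G=11 C=3): 3' end GTG has 2 G/C ✓; GC 14/25 = 56.0% ✓; length 25 ✓; longest run = 2 ✓ — passes.
P3 (24 nt, A=5 T=7 G=6 C=6): 3' end CCG has 3 G/C ✓; GC 12/24 = 50.0% ✓; length 24 ✓; longest run = 3 ✓ — passes.

P2 and P3.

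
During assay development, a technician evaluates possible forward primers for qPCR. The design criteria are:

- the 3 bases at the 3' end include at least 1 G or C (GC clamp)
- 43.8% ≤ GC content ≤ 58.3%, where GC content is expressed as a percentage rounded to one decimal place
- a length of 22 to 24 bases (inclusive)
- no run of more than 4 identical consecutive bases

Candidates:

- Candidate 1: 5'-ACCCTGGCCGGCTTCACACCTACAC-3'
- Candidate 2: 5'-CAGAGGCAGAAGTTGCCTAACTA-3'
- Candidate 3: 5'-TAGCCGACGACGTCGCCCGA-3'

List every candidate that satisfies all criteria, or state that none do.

Candidate 2 only.

Candidate 1 (25 nt, A=5 T=4 G=4 C=12): 3' end CAC has 2 G/C ✓; GC 16/25 = 64.0%, outside 43.8–58.3% ✗; length 25, outside 22–24 ✗; longest run = 3 ✓ — fails.
Candidate 2 (23 nt, A=8 T=4 G=6 C=5): 3' end CTA has 1 G/C ✓; GC 11/23 = 47.8% ✓; length 23 ✓; longest run = 2 ✓ — passes.
Candidate 3 (20 nt, A=4 T=2 G=6 C=8): 3' end CGA has 2 G/C ✓; GC 14/20 = 70.0%, outside 43.8–58.3% ✗; length 20, outside 22–24 ✗; longest run = 3 ✓ — fails.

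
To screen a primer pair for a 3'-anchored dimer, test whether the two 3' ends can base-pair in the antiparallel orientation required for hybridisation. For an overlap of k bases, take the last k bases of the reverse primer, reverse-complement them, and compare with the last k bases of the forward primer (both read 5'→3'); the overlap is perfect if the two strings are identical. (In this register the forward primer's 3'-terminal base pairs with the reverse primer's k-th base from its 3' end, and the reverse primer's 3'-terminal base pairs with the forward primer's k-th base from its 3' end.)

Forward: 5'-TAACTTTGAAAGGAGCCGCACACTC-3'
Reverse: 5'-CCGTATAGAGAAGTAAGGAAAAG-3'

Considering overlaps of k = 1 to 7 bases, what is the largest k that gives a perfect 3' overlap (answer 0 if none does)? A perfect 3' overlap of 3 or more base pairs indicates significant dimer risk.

Longest perfect overlap: 1 complementary base pair; below the dimer-risk threshold (threshold 3).

Last 7 bases (5'→3') — forward …CACACTC, reverse …GGAAAAG.
Reverse complement of the reverse primer's last 7 bases: CTTTTCC; its first k bases are the reverse complement of the reverse primer's last k bases, so a perfect k-base overlap needs the forward primer's last k bases to equal them.
Comparing (forward last k vs required): k=1: C vs C ✓; k=2: TC vs CT ✗; k=3: CTC vs CTT ✗; k=4: ACTC vs CTTT ✗; k=5: CACTC vs CTTTT ✗; k=6: ACACTC vs CTTTTC ✗; k=7: CACACTC vs CTTTTCC ✗.
Only k = 1 is perfect, so the longest perfect 3' overlap is 1.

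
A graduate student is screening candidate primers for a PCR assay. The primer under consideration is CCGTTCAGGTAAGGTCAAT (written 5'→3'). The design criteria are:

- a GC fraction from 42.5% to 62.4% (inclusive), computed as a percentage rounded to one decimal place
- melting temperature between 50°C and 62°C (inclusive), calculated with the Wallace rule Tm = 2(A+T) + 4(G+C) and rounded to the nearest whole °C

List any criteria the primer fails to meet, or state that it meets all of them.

Base counts: A=5, T=5, G=5, C=4 (length 19).
GC content: GC 9/19 = 47.4% ✓
Tm: Tm = 2·10 + 4·9 = 56°C ✓

Meets all criteria.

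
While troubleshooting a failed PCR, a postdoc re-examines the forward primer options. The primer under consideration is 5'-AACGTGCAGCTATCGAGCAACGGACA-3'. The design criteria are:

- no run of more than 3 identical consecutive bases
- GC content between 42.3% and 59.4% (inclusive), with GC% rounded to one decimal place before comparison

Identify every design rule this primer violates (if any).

Base counts: A=9, T=3, G=7, C=7 (length 26).
homopolymer run: longest run = 2 ✓
GC content: GC 14/26 = 53.8% ✓

Meets all criteria.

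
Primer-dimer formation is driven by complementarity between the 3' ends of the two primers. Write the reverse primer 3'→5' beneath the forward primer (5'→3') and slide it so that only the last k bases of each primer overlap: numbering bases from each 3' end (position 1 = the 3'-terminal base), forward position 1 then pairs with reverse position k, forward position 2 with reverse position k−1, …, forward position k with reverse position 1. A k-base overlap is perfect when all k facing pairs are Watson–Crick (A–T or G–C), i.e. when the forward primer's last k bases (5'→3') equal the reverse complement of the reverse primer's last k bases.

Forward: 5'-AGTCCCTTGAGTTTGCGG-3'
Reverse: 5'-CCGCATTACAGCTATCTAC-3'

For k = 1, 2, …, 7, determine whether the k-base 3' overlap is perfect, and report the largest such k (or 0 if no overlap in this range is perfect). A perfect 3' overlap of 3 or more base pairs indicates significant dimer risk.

Longest perfect overlap: 1 complementary base pair; below the dimer-risk threshold (threshold 3).

Last 7 bases (5'→3') — forward …TTTGCGG, reverse …TATCTAC.
Reverse complement of the reverse primer's last 7 bases: GTAGATA; its first k bases are the reverse complement of the reverse primer's last k bases, so a perfect k-base overlap needs the forward primer's last k bases to equal them.
Comparing (forward last k vs required): k=1: G vs G ✓; k=2: GG vs GT ✗; k=3: CGG vs GTA ✗; k=4: GCGG vs GTAG ✗; k=5: TGCGG vs GTAGA ✗; k=6: TTGCGG vs GTAGAT ✗; k=7: TTTGCGG vs GTAGATA ✗.
Only k = 1 is perfect, so the longest perfect 3' overlap is 1.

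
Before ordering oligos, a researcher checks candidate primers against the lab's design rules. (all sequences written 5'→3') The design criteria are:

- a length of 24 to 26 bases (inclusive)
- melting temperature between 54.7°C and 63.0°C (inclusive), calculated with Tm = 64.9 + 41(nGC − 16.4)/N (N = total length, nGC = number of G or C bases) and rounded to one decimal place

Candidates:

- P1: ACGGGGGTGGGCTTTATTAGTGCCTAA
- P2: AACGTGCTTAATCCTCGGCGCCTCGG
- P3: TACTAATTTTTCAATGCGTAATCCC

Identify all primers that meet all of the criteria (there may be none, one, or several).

P1 (27 nt, A=5 T=8 G=10 C=4): length 27, outside 24–26 ✗; Tm = 64.9 + 41·(14 − 16.4)/27 = 61.3°C ✓ — fails.
P2 (26 nt, A=4 T=6 G=7 C=9): length 26 ✓; Tm = 64.9 + 41·(16 − 16.4)/26 = 64.3°C, outside 54.7–63.0°C ✗ — fails.
P3 (25 nt, A=7 T=10 G=2 C=6): length 25 ✓; Tm = 64.9 + 41·(8 − 16.4)/25 = 51.1°C, outside 54.7–63.0°C ✗ — fails.

None of the candidates satisfy all criteria.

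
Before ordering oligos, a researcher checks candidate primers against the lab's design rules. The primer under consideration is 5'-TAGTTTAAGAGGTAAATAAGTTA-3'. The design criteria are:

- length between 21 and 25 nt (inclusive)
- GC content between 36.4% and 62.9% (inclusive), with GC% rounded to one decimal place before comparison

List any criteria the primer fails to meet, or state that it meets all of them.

Fails: GC content.

Base counts: A=10, T=8, G=5, C=0 (length 23).
length: length 23 ✓
GC content: GC 5/23 = 21.7%, outside 36.4–62.9% ✗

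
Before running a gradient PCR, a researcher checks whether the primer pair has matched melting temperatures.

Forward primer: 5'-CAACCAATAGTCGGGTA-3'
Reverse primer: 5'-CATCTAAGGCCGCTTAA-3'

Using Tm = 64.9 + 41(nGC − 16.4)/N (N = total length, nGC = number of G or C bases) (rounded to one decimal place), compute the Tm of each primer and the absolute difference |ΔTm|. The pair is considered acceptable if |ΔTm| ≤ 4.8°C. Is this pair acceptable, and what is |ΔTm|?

|ΔTm| = 0.0°C; the pair is acceptable.

Forward: G+C = 8, N = 17 → Tm = 64.9 + 41·(8 − 16.4)/17 = 44.6°C.
Reverse: G+C = 8, N = 17 → Tm = 64.9 + 41·(8 − 16.4)/17 = 44.6°C.
|ΔTm| = |44.6 − 44.6| = 0.0°C, ≤ 4.8°C.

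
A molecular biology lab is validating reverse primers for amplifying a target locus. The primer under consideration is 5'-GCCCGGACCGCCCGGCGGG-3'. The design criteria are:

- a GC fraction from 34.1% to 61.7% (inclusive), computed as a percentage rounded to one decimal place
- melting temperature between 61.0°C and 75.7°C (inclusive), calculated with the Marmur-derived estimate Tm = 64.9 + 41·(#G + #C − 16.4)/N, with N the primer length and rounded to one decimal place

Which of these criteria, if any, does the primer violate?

Base counts: A=1, T=0, G=9, C=9 (length 19).
GC content: GC 18/19 = 94.7%, outside 34.1–61.7% ✗
Tm: Tm = 64.9 + 41·(18 − 16.4)/19 = 68.4°C ✓

Fails: GC content.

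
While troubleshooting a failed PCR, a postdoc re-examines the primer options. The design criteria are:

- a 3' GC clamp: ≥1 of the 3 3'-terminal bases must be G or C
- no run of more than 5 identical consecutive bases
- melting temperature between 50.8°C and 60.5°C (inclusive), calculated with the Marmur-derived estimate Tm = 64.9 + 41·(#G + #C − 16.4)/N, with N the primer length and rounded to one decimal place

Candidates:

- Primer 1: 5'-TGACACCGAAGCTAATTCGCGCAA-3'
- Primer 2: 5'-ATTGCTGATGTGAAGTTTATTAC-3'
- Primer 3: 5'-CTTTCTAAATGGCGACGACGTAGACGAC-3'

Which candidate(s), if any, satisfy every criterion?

Primer 1 only.

Primer 1 (24 nt, A=8 T=4 G=5 C=7): 3' end CAA has 1 G/C ✓; longest run = 2 ✓; Tm = 64.9 + 41·(12 − 16.4)/24 = 57.4°C ✓ — passes.
Primer 2 (23 nt, A=6 T=10 G=5 C=2): 3' end TAC has 1 G/C ✓; longest run = 3 ✓; Tm = 64.9 + 41·(7 − 16.4)/23 = 48.1°C, outside 50.8–60.5°C ✗ — fails.
Primer 3 (28 nt, A=8 T=6 G=7 C=7): 3' end GAC has 2 G/C ✓; longest run = 3 ✓; Tm = 64.9 + 41·(14 − 16.4)/28 = 61.4°C, outside 50.8–60.5°C ✗ — fails.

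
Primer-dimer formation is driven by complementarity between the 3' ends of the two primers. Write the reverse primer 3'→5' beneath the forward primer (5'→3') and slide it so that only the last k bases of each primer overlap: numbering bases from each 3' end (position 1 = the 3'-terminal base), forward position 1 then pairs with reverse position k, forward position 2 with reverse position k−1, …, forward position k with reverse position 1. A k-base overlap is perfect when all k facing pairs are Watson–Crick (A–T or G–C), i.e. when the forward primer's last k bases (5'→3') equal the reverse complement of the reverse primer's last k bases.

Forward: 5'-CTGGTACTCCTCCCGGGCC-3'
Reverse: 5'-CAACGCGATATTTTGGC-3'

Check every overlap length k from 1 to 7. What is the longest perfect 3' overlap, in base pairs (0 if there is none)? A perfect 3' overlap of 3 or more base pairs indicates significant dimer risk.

Last 7 bases (5'→3') — forward …CCGGGCC, reverse …TTTTGGC.
Reverse complement of the reverse primer's last 7 bases: GCCAAAA; its first k bases are the reverse complement of the reverse primer's last k bases, so a perfect k-base overlap needs the forward primer's last k bases to equal them.
Comparing (forward last k vs required): k=1: C vs G ✗; k=2: CC vs GC ✗; k=3: GCC vs GCC ✓; k=4: GGCC vs GCCA ✗; k=5: GGGCC vs GCCAA ✗; k=6: CGGGCC vs GCCAAA ✗; k=7: CCGGGCC vs GCCAAAA ✗.
Only k = 3 is perfect, so the longest perfect 3' overlap is 3.

Longest perfect overlap: 3 complementary base pairs; significant dimer risk (threshold 3).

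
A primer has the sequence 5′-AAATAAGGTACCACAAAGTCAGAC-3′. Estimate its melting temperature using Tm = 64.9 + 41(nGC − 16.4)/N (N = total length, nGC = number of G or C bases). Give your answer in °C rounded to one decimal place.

Base counts: A=12, T=3, G=4, C=5; G+C = 9, N = 24.
Tm = 64.9 + 41·(9 − 16.4)/24 = 64.9 + -303.40/24 = 52.3°C.

52.3°C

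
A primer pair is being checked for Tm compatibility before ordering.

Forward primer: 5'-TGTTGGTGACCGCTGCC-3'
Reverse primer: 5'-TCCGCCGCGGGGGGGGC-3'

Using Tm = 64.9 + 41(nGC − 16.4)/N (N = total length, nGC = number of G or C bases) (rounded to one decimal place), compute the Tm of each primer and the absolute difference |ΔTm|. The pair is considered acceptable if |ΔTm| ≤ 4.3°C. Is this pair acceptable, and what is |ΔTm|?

|ΔTm| = 12.0°C; the pair is not acceptable.

Forward: G+C = 11, N = 17 → Tm = 64.9 + 41·(11 − 16.4)/17 = 51.9°C.
Reverse: G+C = 16, N = 17 → Tm = 64.9 + 41·(16 − 16.4)/17 = 63.9°C.
|ΔTm| = |51.9 − 63.9| = 12.0°C, > 4.3°C.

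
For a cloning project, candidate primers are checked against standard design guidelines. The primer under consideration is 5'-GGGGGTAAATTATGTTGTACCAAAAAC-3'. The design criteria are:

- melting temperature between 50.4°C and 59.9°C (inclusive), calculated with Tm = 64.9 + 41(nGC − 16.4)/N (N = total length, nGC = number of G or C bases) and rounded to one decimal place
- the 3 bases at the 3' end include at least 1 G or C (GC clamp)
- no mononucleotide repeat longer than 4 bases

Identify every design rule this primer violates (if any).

Base counts: A=10, T=7, G=7, C=3 (length 27).
Tm: Tm = 64.9 + 41·(10 − 16.4)/27 = 55.2°C ✓
GC clamp: 3' end AAC has 1 G/C ✓
homopolymer run: longest run = 5, exceeds 4 ✗

Fails: homopolymer run.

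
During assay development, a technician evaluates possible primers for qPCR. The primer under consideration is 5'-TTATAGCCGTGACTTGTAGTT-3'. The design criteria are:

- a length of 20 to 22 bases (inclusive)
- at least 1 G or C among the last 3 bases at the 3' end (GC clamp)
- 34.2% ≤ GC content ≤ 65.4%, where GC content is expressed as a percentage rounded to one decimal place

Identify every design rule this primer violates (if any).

Base counts: A=4, T=9, G=5, C=3 (length 21).
length: length 21 ✓
GC clamp: 3' end GTT has 1 G/C ✓
GC content: GC 8/21 = 38.1% ✓

Meets all criteria.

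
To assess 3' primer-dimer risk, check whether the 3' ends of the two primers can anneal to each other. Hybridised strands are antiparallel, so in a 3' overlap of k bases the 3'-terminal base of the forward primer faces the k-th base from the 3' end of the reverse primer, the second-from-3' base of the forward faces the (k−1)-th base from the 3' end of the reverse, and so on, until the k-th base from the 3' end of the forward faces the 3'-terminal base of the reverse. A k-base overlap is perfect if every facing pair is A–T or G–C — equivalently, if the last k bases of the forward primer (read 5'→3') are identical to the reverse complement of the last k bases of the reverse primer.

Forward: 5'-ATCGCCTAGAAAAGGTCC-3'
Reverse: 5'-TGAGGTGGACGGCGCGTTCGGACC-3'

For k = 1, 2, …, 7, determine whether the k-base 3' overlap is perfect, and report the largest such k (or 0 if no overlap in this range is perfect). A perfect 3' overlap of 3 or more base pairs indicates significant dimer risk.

Longest perfect overlap: 5 complementary base pairs; significant dimer risk (threshold 3).

Last 7 bases (5'→3') — forward …AAGGTCC, reverse …TCGGACC.
Reverse complement of the reverse primer's last 7 bases: GGTCCGA; its first k bases are the reverse complement of the reverse primer's last k bases, so a perfect k-base overlap needs the forward primer's last k bases to equal them.
Comparing (forward last k vs required): k=1: C vs G ✗; k=2: CC vs GG ✗; k=3: TCC vs GGT ✗; k=4: GTCC vs GGTC ✗; k=5: GGTCC vs GGTCC ✓; k=6: AGGTCC vs GGTCCG ✗; k=7: AAGGTCC vs GGTCCGA ✗.
Only k = 5 is perfect, so the longest perfect 3' overlap is 5.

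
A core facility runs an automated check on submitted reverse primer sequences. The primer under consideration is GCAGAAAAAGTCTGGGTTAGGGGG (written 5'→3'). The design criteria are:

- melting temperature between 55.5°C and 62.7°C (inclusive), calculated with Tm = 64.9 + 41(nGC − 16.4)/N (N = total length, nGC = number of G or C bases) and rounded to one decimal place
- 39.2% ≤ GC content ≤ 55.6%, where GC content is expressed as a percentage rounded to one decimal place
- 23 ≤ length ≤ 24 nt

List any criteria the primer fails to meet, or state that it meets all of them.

Base counts: A=7, T=4, G=11, C=2 (length 24).
Tm: Tm = 64.9 + 41·(13 − 16.4)/24 = 59.1°C ✓
GC content: GC 13/24 = 54.2% ✓
length: length 24 ✓

Meets all criteria.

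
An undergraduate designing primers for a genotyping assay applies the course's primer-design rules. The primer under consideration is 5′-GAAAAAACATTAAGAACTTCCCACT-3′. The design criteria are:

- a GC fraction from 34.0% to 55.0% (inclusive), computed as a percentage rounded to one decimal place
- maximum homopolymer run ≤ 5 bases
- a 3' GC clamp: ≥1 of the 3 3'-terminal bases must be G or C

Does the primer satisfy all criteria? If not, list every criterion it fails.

Fails: GC content, homopolymer run.

Base counts: A=12, T=5, G=2, C=6 (length 25).
GC content: GC 8/25 = 32.0%, outside 34.0–55.0% ✗
homopolymer run: longest run = 6, exceeds 5 ✗
GC clamp: 3' end ACT has 1 G/C ✓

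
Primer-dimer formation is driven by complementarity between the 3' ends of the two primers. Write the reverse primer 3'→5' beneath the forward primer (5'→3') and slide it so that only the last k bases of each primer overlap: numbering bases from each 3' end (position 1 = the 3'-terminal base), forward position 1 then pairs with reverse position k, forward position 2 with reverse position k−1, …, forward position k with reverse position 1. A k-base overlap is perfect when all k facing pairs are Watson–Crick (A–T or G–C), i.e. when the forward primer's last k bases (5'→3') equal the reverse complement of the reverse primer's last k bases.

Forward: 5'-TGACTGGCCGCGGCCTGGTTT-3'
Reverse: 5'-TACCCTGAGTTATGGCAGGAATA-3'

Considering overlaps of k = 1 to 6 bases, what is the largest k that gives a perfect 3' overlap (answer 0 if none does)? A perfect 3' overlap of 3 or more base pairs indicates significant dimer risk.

Last 6 bases (5'→3') — forward …TGGTTT, reverse …GGAATA.
Reverse complement of the reverse primer's last 6 bases: TATTCC; its first k bases are the reverse complement of the reverse primer's last k bases, so a perfect k-base overlap needs the forward primer's last k bases to equal them.
Comparing (forward last k vs required): k=1: T vs T ✓; k=2: TT vs TA ✗; k=3: TTT vs TAT ✗; k=4: GTTT vs TATT ✗; k=5: GGTTT vs TATTC ✗; k=6: TGGTTT vs TATTCC ✗.
Only k = 1 is perfect, so the longest perfect 3' overlap is 1.

Longest perfect overlap: 1 complementary base pair; below the dimer-risk threshold (threshold 3).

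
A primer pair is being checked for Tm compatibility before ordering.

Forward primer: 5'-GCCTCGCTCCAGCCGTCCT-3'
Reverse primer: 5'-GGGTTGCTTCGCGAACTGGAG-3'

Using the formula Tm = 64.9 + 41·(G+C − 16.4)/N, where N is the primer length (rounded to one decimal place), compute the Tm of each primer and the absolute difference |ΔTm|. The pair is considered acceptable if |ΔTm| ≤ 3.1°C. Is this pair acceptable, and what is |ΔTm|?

Forward: G+C = 14, N = 19 → Tm = 64.9 + 41·(14 − 16.4)/19 = 59.7°C.
Reverse: G+C = 13, N = 21 → Tm = 64.9 + 41·(13 − 16.4)/21 = 58.3°C.
|ΔTm| = |59.7 − 58.3| = 1.4°C, ≤ 3.1°C.

|ΔTm| = 1.4°C; the pair is acceptable.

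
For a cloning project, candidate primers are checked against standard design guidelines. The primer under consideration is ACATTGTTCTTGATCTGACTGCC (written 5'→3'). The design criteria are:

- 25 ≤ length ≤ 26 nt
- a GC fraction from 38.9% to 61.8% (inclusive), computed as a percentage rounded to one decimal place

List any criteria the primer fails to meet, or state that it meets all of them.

Fails: length.

Base counts: A=4, T=9, G=4, C=6 (length 23).
length: length 23, outside 25–26 ✗
GC content: GC 10/23 = 43.5% ✓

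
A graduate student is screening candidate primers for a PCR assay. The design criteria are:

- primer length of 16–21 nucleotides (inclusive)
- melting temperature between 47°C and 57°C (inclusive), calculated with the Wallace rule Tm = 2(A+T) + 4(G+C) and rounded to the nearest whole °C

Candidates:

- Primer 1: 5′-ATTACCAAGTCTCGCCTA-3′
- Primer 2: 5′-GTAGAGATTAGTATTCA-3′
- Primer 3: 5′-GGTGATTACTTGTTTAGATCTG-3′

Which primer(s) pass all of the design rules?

Primer 1 (18 nt, A=5 T=5 G=2 C=6): length 18 ✓; Tm = 2·10 + 4·8 = 52°C ✓ — passes.
Primer 2 (17 nt, A=6 T=6 G=4 C=1): length 17 ✓; Tm = 2·12 + 4·5 = 44°C, outside 47–57°C ✗ — fails.
Primer 3 (22 nt, A=4 T=10 G=6 C=2): length 22, outside 16–21 ✗; Tm = 2·14 + 4·8 = 60°C, outside 47–57°C ✗ — fails.

Primer 1 only.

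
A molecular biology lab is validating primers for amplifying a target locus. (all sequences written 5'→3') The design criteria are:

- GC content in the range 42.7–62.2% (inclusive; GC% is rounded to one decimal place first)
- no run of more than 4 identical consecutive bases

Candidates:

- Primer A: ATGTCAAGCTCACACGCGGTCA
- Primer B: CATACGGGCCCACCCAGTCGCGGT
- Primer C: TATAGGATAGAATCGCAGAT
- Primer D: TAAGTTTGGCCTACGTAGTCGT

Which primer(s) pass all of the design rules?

Primer A (22 nt, A=6 T=4 G=5 C=7): GC 12/22 = 54.5% ✓; longest run = 2 ✓ — passes.
Primer B (24 nt, A=4 T=3 G=7 C=10): GC 17/24 = 70.8%, outside 42.7–62.2% ✗; longest run = 3 ✓ — fails.
Primer C (20 nt, A=8 T=5 G=5 C=2): GC 7/20 = 35.0%, outside 42.7–62.2% ✗; longest run = 2 ✓ — fails.
Primer D (22 nt, A=4 T=8 G=6 C=4): GC 10/22 = 45.5% ✓; longest run = 3 ✓ — passes.

Primer A and Primer D.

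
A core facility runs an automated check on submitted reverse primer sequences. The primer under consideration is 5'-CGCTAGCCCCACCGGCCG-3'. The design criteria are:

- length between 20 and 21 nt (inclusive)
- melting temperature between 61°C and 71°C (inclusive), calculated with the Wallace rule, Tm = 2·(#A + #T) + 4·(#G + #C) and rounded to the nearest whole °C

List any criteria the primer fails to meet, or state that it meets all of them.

Fails: length.

Base counts: A=2, T=1, G=5, C=10 (length 18).
length: length 18, outside 20–21 ✗
Tm: Tm = 2·3 + 4·15 = 66°C ✓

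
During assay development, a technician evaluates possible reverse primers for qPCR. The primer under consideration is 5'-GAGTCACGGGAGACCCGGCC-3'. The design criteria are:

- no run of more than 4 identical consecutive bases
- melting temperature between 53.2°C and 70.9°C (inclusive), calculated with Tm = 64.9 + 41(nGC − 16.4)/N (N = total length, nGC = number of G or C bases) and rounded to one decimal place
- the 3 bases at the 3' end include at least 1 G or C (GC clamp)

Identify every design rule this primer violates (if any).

Base counts: A=4, T=1, G=8, C=7 (length 20).
homopolymer run: longest run = 3 ✓
Tm: Tm = 64.9 + 41·(15 − 16.4)/20 = 62.0°C ✓
GC clamp: 3' end GCC has 3 G/C ✓

Meets all criteria.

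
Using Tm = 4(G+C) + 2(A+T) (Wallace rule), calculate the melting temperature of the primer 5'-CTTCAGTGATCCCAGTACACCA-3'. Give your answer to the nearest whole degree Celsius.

Base counts: A=6, T=5, G=3, C=8 (length 22).
Tm = 2·(6+5) + 4·(3+8) = 2·11 + 4·11 = 22 + 44 = 66°C.

66°C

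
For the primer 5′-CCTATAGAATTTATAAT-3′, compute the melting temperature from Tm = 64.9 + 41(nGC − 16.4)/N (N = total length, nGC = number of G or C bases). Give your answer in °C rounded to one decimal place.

32.6°C

Base counts: A=7, T=7, G=1, C=2; G+C = 3, N = 17.
Tm = 64.9 + 41·(3 − 16.4)/17 = 64.9 + -549.40/17 = 32.6°C.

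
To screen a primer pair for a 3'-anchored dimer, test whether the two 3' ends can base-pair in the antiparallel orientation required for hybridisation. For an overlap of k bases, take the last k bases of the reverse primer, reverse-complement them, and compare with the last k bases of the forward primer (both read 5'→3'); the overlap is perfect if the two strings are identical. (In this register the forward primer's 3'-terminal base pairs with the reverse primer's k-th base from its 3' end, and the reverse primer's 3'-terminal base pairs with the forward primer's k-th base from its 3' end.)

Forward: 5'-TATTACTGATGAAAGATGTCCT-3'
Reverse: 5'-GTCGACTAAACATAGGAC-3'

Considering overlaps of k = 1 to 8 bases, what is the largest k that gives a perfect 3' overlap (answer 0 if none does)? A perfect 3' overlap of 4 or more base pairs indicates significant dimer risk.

Longest perfect overlap: 5 complementary base pairs; significant dimer risk (threshold 4).

Last 8 bases (5'→3') — forward …GATGTCCT, reverse …CATAGGAC.
Reverse complement of the reverse primer's last 8 bases: GTCCTATG; its first k bases are the reverse complement of the reverse primer's last k bases, so a perfect k-base overlap needs the forward primer's last k bases to equal them.
Comparing (forward last k vs required): k=1: T vs G ✗; k=2: CT vs GT ✗; k=3: CCT vs GTC ✗; k=4: TCCT vs GTCC ✗; k=5: GTCCT vs GTCCT ✓; k=6: TGTCCT vs GTCCTA ✗; k=7: ATGTCCT vs GTCCTAT ✗; k=8: GATGTCCT vs GTCCTATG ✗.
Only k = 5 is perfect, so the longest perfect 3' overlap is 5.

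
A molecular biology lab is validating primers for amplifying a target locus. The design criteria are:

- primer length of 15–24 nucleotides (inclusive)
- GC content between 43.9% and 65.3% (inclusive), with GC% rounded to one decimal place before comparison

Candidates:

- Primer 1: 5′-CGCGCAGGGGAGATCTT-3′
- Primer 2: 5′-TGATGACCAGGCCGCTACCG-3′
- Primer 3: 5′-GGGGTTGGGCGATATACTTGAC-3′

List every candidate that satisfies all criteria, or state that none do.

Primer 1 (17 nt, A=3 T=3 G=7 C=4): length 17 ✓; GC 11/17 = 64.7% ✓ — passes.
Primer 2 (20 nt, A=4 T=3 G=6 C=7): length 20 ✓; GC 13/20 = 65.0% ✓ — passes.
Primer 3 (22 nt, A=4 T=6 G=9 C=3): length 22 ✓; GC 12/22 = 54.5% ✓ — passes.

Primer 1, Primer 2 and Primer 3.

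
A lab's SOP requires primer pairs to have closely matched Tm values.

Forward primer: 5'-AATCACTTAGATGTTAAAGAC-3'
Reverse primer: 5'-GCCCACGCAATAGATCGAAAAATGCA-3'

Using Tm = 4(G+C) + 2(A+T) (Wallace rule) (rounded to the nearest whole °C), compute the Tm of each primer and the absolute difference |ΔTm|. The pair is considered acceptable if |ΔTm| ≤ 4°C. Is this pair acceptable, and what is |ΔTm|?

Forward: A=9 T=6 G=3 C=3 → Tm = 2·15 + 4·6 = 54°C.
Reverse: A=11 T=3 G=5 C=7 → Tm = 2·14 + 4·12 = 76°C.
|ΔTm| = |54 − 76| = 22°C, > 4°C.

|ΔTm| = 22°C; the pair is not acceptable.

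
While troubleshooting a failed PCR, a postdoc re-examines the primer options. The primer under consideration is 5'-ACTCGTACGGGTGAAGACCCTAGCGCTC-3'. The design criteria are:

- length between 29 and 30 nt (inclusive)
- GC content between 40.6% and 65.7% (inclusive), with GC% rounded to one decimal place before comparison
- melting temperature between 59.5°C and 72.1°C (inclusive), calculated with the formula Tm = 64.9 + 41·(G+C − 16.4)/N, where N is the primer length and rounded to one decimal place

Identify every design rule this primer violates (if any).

Base counts: A=6, T=5, G=8, C=9 (length 28).
length: length 28, outside 29–30 ✗
GC content: GC 17/28 = 60.7% ✓
Tm: Tm = 64.9 + 41·(17 − 16.4)/28 = 65.8°C ✓

Fails: length.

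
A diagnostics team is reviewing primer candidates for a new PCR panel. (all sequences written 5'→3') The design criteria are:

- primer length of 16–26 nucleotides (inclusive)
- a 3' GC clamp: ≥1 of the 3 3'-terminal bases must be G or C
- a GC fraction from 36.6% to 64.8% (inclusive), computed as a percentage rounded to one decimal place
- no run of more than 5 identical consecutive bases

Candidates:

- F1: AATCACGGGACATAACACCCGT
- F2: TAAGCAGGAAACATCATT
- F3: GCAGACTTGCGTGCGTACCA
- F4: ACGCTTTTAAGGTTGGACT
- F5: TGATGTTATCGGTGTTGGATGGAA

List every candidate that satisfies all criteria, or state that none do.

F1, F3, F4 and F5.

F1 (22 nt, A=8 T=3 G=4 C=7): length 22 ✓; 3' end CGT has 2 G/C ✓; GC 11/22 = 50.0% ✓; longest run = 3 ✓ — passes.
F2 (18 nt, A=8 T=4 G=3 C=3): length 18 ✓; 3' end ATT has 0 G/C, need ≥1 ✗; GC 6/18 = 33.3%, outside 36.6–64.8% ✗; longest run = 3 ✓ — fails.
F3 (20 nt, A=4 T=4 G=6 C=6): length 20 ✓; 3' end CCA has 2 G/C ✓; GC 12/20 = 60.0% ✓; longest run = 2 ✓ — passes.
F4 (19 nt, A=4 T=7 G=5 C=3): length 19 ✓; 3' end ACT has 1 G/C ✓; GC 8/19 = 42.1% ✓; longest run = 4 ✓ — passes.
F5 (24 nt, A=5 T=9 G=9 C=1): length 24 ✓; 3' end GAA has 1 G/C ✓; GC 10/24 = 41.7% ✓; longest run = 2 ✓ — passes.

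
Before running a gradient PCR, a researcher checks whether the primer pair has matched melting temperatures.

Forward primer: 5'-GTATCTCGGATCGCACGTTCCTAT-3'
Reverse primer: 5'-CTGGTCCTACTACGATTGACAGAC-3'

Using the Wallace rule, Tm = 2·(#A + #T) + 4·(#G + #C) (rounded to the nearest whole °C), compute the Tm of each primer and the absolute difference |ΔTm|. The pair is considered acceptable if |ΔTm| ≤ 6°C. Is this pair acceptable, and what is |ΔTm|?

|ΔTm| = 0°C; the pair is acceptable.

Forward: A=4 T=8 G=5 C=7 → Tm = 2·12 + 4·12 = 72°C.
Reverse: A=6 T=6 G=5 C=7 → Tm = 2·12 + 4·12 = 72°C.
|ΔTm| = |72 − 72| = 0°C, ≤ 6°C.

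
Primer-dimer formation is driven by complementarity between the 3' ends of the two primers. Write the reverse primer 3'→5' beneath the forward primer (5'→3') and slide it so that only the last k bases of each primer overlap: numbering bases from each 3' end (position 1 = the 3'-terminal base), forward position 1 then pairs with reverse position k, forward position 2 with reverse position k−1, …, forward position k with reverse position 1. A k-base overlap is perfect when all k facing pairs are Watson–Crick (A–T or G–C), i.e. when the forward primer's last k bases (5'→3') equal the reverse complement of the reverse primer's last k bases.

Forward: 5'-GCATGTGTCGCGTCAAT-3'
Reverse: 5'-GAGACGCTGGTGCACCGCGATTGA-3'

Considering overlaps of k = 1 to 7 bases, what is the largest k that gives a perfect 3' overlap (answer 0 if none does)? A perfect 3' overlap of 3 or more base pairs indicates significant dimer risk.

Longest perfect overlap: 5 complementary base pairs; significant dimer risk (threshold 3).

Last 7 bases (5'→3') — forward …CGTCAAT, reverse …CGATTGA.
Reverse complement of the reverse primer's last 7 bases: TCAATCG; its first k bases are the reverse complement of the reverse primer's last k bases, so a perfect k-base overlap needs the forward primer's last k bases to equal them.
Comparing (forward last k vs required): k=1: T vs T ✓; k=2: AT vs TC ✗; k=3: AAT vs TCA ✗; k=4: CAAT vs TCAA ✗; k=5: TCAAT vs TCAAT ✓; k=6: GTCAAT vs TCAATC ✗; k=7: CGTCAAT vs TCAATCG ✗.
Perfect overlaps at k = 1, 5; the largest is 5.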